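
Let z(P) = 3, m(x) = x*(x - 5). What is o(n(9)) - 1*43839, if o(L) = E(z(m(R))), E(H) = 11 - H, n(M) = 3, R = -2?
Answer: -43831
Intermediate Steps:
m(x) = x*(-5 + x)
o(L) = 8 (o(L) = 11 - 1*3 = 11 - 3 = 8)
o(n(9)) - 1*43839 = 8 - 1*43839 = 8 - 43839 = -43831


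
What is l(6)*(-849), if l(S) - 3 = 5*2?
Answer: -11037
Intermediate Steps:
l(S) = 13 (l(S) = 3 + 5*2 = 3 + 10 = 13)
l(6)*(-849) = 13*(-849) = -11037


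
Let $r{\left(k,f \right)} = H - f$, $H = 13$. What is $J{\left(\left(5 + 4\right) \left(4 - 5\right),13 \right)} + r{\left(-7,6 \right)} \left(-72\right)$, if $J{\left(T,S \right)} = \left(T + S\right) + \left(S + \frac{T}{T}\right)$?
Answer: $-486$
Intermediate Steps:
$r{\left(k,f \right)} = 13 - f$
$J{\left(T,S \right)} = 1 + T + 2 S$ ($J{\left(T,S \right)} = \left(S + T\right) + \left(S + 1\right) = \left(S + T\right) + \left(1 + S\right) = 1 + T + 2 S$)
$J{\left(\left(5 + 4\right) \left(4 - 5\right),13 \right)} + r{\left(-7,6 \right)} \left(-72\right) = \left(1 + \left(5 + 4\right) \left(4 - 5\right) + 2 \cdot 13\right) + \left(13 - 6\right) \left(-72\right) = \left(1 + 9 \left(-1\right) + 26\right) + \left(13 - 6\right) \left(-72\right) = \left(1 - 9 + 26\right) + 7 \left(-72\right) = 18 - 504 = -486$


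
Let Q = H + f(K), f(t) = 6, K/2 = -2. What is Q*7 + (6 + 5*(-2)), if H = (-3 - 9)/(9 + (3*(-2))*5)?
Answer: 42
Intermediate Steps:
K = -4 (K = 2*(-2) = -4)
H = 4/7 (H = -12/(9 - 6*5) = -12/(9 - 30) = -12/(-21) = -12*(-1/21) = 4/7 ≈ 0.57143)
Q = 46/7 (Q = 4/7 + 6 = 46/7 ≈ 6.5714)
Q*7 + (6 + 5*(-2)) = (46/7)*7 + (6 + 5*(-2)) = 46 + (6 - 10) = 46 - 4 = 42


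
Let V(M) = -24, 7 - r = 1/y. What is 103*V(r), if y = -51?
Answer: -2472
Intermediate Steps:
r = 358/51 (r = 7 - 1/(-51) = 7 - 1*(-1/51) = 7 + 1/51 = 358/51 ≈ 7.0196)
103*V(r) = 103*(-24) = -2472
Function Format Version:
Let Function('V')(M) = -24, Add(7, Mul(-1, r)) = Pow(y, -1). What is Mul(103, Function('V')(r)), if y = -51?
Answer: -2472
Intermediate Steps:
r = Rational(358, 51) (r = Add(7, Mul(-1, Pow(-51, -1))) = Add(7, Mul(-1, Rational(-1, 51))) = Add(7, Rational(1, 51)) = Rational(358, 51) ≈ 7.0196)
Mul(103, Function('V')(r)) = Mul(103, -24) = -2472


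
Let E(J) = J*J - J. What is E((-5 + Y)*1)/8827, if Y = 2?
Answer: 12/8827 ≈ 0.0013595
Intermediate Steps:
E(J) = J² - J
E((-5 + Y)*1)/8827 = (((-5 + 2)*1)*(-1 + (-5 + 2)*1))/8827 = ((-3*1)*(-1 - 3*1))*(1/8827) = -3*(-1 - 3)*(1/8827) = -3*(-4)*(1/8827) = 12*(1/8827) = 12/8827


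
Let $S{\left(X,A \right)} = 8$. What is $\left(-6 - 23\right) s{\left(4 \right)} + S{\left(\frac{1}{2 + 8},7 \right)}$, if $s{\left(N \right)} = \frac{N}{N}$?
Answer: $-21$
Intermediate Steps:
$s{\left(N \right)} = 1$
$\left(-6 - 23\right) s{\left(4 \right)} + S{\left(\frac{1}{2 + 8},7 \right)} = \left(-6 - 23\right) 1 + 8 = \left(-29\right) 1 + 8 = -29 + 8 = -21$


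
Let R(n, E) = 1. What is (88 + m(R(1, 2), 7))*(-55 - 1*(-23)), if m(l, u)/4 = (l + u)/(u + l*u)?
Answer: -20224/7 ≈ -2889.1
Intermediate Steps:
m(l, u) = 4*(l + u)/(u + l*u) (m(l, u) = 4*((l + u)/(u + l*u)) = 4*(l + u)/(u + l*u))
(88 + m(R(1, 2), 7))*(-55 - 1*(-23)) = (88 + 4*(1 + 7)/(7*(1 + 1)))*(-55 - 1*(-23)) = (88 + 4*(⅐)*8/2)*(-55 + 23) = (88 + 4*(⅐)*(½)*8)*(-32) = (88 + 16/7)*(-32) = (632/7)*(-32) = -20224/7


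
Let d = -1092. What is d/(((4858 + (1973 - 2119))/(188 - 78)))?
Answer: -15015/589 ≈ -25.492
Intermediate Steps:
d/(((4858 + (1973 - 2119))/(188 - 78))) = -1092*(188 - 78)/(4858 + (1973 - 2119)) = -1092*110/(4858 - 146) = -1092/(4712*(1/110)) = -1092/2356/55 = -1092*55/2356 = -15015/589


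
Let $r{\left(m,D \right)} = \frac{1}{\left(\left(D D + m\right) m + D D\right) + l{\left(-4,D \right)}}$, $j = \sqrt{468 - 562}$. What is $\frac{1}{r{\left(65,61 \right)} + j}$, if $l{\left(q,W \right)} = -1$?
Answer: $\frac{249810}{5866073393401} - \frac{62405036100 i \sqrt{94}}{5866073393401} \approx 4.2586 \cdot 10^{-8} - 0.10314 i$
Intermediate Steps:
$j = i \sqrt{94}$ ($j = \sqrt{-94} = i \sqrt{94} \approx 9.6954 i$)
$r{\left(m,D \right)} = \frac{1}{-1 + D^{2} + m \left(m + D^{2}\right)}$ ($r{\left(m,D \right)} = \frac{1}{\left(\left(D D + m\right) m + D D\right) - 1} = \frac{1}{\left(\left(D^{2} + m\right) m + D^{2}\right) - 1} = \frac{1}{\left(\left(m + D^{2}\right) m + D^{2}\right) - 1} = \frac{1}{\left(m \left(m + D^{2}\right) + D^{2}\right) - 1} = \frac{1}{\left(D^{2} + m \left(m + D^{2}\right)\right) - 1} = \frac{1}{-1 + D^{2} + m \left(m + D^{2}\right)}$)
$\frac{1}{r{\left(65,61 \right)} + j} = \frac{1}{\frac{1}{-1 + 61^{2} + 65^{2} + 65 \cdot 61^{2}} + i \sqrt{94}} = \frac{1}{\frac{1}{-1 + 3721 + 4225 + 65 \cdot 3721} + i \sqrt{94}} = \frac{1}{\frac{1}{-1 + 3721 + 4225 + 241865} + i \sqrt{94}} = \frac{1}{\frac{1}{249810} + i \sqrt{94}}$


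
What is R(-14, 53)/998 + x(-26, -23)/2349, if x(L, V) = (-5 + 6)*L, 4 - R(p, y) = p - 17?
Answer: 56267/2344302 ≈ 0.024002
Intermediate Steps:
R(p, y) = 21 - p (R(p, y) = 4 - (p - 17) = 4 - (-17 + p) = 4 + (17 - p) = 21 - p)
x(L, V) = L (x(L, V) = 1*L = L)
R(-14, 53)/998 + x(-26, -23)/2349 = (21 - 1*(-14))/998 - 26/2349 = (21 + 14)*(1/998) - 26*1/2349 = 35*(1/998) - 26/2349 = 35/998 - 26/2349 = 56267/2344302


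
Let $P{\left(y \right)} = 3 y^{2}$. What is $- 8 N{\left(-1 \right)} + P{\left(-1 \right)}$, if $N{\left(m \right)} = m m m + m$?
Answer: $19$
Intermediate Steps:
$N{\left(m \right)} = m + m^{3}$ ($N{\left(m \right)} = m^{2} m + m = m^{3} + m = m + m^{3}$)
$- 8 N{\left(-1 \right)} + P{\left(-1 \right)} = - 8 \left(-1 + \left(-1\right)^{3}\right) + 3 \left(-1\right)^{2} = - 8 \left(-1 - 1\right) + 3 \cdot 1 = \left(-8\right) \left(-2\right) + 3 = 16 + 3 = 19$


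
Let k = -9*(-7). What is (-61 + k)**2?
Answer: 4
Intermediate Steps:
k = 63
(-61 + k)**2 = (-61 + 63)**2 = 2**2 = 4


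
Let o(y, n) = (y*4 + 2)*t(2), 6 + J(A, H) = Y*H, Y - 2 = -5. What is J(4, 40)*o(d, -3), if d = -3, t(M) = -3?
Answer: -3780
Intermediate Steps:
Y = -3 (Y = 2 - 5 = -3)
J(A, H) = -6 - 3*H
o(y, n) = -6 - 12*y (o(y, n) = (y*4 + 2)*(-3) = (4*y + 2)*(-3) = (2 + 4*y)*(-3) = -6 - 12*y)
J(4, 40)*o(d, -3) = (-6 - 3*40)*(-6 - 12*(-3)) = (-6 - 120)*(-6 + 36) = -126*30 = -3780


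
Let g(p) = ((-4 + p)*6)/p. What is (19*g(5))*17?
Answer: 1938/5 ≈ 387.60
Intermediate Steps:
g(p) = (-24 + 6*p)/p
(19*g(5))*17 = (19*(6 - 24/5))*17 = (19*(6/5))*17 = (114/5)*17 = 1938/5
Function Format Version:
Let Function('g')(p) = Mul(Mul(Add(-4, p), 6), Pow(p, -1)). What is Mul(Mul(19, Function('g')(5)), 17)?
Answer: Rational(1938, 5) ≈ 387.60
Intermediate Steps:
Function('g')(p) = Mul(Pow(p, -1), Add(-24, Mul(6, p))) (Function('g')(p) = Mul(Add(-24, Mul(6, p)), Pow(p, -1)) = Mul(Pow(p, -1), Add(-24, Mul(6, p))))
Mul(Mul(19, Function('g')(5)), 17) = Mul(Mul(19, Add(6, Mul(-24, Pow(5, -1)))), 17) = Mul(Mul(19, Add(6, Mul(-24, Rational(1, 5)))), 17) = Mul(Mul(19, Add(6, Rational(-24, 5))), 17) = Mul(Mul(19, Rational(6, 5)), 17) = Mul(Rational(114, 5), 17) = Rational(1938, 5)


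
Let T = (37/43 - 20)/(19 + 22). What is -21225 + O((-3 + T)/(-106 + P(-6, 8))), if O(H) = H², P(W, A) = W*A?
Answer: -391141379832089/18428334001 ≈ -21225.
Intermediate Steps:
P(W, A) = A*W
T = -823/1763 (T = (37*(1/43) - 20)/41 = (37/43 - 20)*(1/41) = -823/43*1/41 = -823/1763 ≈ -0.46682)
-21225 + O((-3 + T)/(-106 + P(-6, 8))) = -21225 + ((-3 - 823/1763)/(-106 + 8*(-6)))² = -21225 + (-6112/(1763*(-106 - 48)))² = -21225 + (-6112/1763/(-154))² = -21225 + (-6112/1763*(-1/154))² = -21225 + (3056/135751)² = -21225 + 9339136/18428334001 = -391141379832089/18428334001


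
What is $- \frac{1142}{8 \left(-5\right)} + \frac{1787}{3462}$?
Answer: $\frac{1006271}{34620} \approx 29.066$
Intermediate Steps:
$- \frac{1142}{8 \left(-5\right)} + \frac{1787}{3462} = - \frac{1142}{-40} + 1787 \cdot \frac{1}{3462} = \left(-1142\right) \left(- \frac{1}{40}\right) + \frac{1787}{3462} = \frac{571}{20} + \frac{1787}{3462} = \frac{1006271}{34620}$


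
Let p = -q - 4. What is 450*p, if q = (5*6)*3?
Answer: -42300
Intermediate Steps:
q = 90 (q = 30*3 = 90)
p = -94 (p = -1*90 - 4 = -90 - 4 = -94)
450*p = 450*(-94) = -42300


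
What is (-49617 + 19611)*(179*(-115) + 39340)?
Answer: -562762530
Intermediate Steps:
(-49617 + 19611)*(179*(-115) + 39340) = -30006*(-20585 + 39340) = -30006*18755 = -562762530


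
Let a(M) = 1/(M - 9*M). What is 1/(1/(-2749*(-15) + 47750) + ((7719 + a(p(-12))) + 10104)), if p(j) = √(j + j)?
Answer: 216773221922549760/3863549136769587454321 - 126693283600*I*√6/3863549136769587454321 ≈ 5.6107e-5 - 8.0324e-11*I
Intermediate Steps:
p(j) = √2*√j (p(j) = √(2*j) = √2*√j)
a(M) = -1/(8*M) (a(M) = 1/(-8*M) = -1/(8*M))
1/(1/(-2749*(-15) + 47750) + ((7719 + a(p(-12))) + 10104)) = 1/(1/(-2749*(-15) + 47750) + ((7719 - (-I*√6/12)/8) + 10104)) = 1/(1/(41235 + 47750) + ((7719 - (-I*√6/12)/8) + 10104)) = 1/(1/88985 + ((7719 - (-I*√6/12)/8) + 10104)) = 1/(1/88985 + ((7719 - (-1)*I*√6/96) + 10104)) = 1/(1/88985 + ((7719 + I*√6/96) + 10104)) = 1/(1/88985 + (17823 + I*√6/96)) = 1/(1585979656/88985 + I*√6/96)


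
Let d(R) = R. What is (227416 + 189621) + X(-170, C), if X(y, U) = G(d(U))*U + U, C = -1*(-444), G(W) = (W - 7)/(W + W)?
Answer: 835399/2 ≈ 4.1770e+5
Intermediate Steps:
G(W) = (-7 + W)/(2*W) (G(W) = (-7 + W)/((2*W)) = (-7 + W)*(1/(2*W)) = (-7 + W)/(2*W))
C = 444
X(y, U) = -7/2 + 3*U/2 (X(y, U) = ((-7 + U)/(2*U))*U + U = (-7/2 + U/2) + U = -7/2 + 3*U/2)
(227416 + 189621) + X(-170, C) = (227416 + 189621) + (-7/2 + (3/2)*444) = 417037 + (-7/2 + 666) = 417037 + 1325/2 = 835399/2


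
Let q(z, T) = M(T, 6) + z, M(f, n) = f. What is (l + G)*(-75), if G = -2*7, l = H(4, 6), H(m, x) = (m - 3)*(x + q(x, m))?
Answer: -150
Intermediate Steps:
q(z, T) = T + z
H(m, x) = (-3 + m)*(m + 2*x) (H(m, x) = (m - 3)*(x + (m + x)) = (-3 + m)*(m + 2*x))
l = 16 (l = -6*6 - 3*4 + 4*6 + 4*(4 + 6) = -36 - 12 + 24 + 4*10 = -36 - 12 + 24 + 40 = 16)
G = -14
(l + G)*(-75) = (16 - 14)*(-75) = 2*(-75) = -150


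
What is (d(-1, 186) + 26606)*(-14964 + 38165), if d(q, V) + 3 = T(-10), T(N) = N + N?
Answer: 616752183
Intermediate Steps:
T(N) = 2*N
d(q, V) = -23 (d(q, V) = -3 + 2*(-10) = -3 - 20 = -23)
(d(-1, 186) + 26606)*(-14964 + 38165) = (-23 + 26606)*(-14964 + 38165) = 26583*23201 = 616752183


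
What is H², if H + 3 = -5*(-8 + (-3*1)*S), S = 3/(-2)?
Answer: 841/4 ≈ 210.25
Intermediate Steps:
S = -3/2 (S = 3*(-½) = -3/2 ≈ -1.5000)
H = 29/2 (H = -3 - 5*(-8 - 3*1*(-3/2)) = -3 - 5*(-8 - 3*(-3/2)) = -3 - 5*(-8 + 9/2) = -3 - 5*(-7/2) = -3 + 35/2 = 29/2 ≈ 14.500)
H² = (29/2)² = 841/4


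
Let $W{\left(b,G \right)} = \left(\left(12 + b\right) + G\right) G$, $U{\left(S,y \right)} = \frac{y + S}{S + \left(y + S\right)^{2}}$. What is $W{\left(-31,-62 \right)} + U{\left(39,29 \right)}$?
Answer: $\frac{23417654}{4663} \approx 5022.0$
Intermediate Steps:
$U{\left(S,y \right)} = \frac{S + y}{S + \left(S + y\right)^{2}}$
$W{\left(b,G \right)} = G \left(12 + G + b\right)$ ($W{\left(b,G \right)} = \left(12 + G + b\right) G = G \left(12 + G + b\right)$)
$W{\left(-31,-62 \right)} + U{\left(39,29 \right)} = - 62 \left(12 - 62 - 31\right) + \frac{39 + 29}{39 + \left(39 + 29\right)^{2}} = \left(-62\right) \left(-81\right) + \frac{1}{39 + 68^{2}} \cdot 68 = 5022 + \frac{1}{39 + 4624} \cdot 68 = 5022 + \frac{1}{4663} \cdot 68 = 5022 + \frac{68}{4663} = \frac{23417654}{4663}$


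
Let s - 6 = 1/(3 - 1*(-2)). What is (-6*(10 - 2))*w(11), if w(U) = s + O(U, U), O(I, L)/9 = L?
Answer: -25248/5 ≈ -5049.6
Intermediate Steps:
O(I, L) = 9*L
s = 31/5 (s = 6 + 1/(3 - 1*(-2)) = 6 + 1/(3 + 2) = 6 + 1/5 = 6 + ⅕ = 31/5 ≈ 6.2000)
w(U) = 31/5 + 9*U
(-6*(10 - 2))*w(11) = (-6*(10 - 2))*(31/5 + 9*11) = (-6*8)*(31/5 + 99) = -48*526/5 = -25248/5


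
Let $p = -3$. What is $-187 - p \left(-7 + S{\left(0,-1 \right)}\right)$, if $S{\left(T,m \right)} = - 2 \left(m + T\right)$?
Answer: $-202$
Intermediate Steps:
$S{\left(T,m \right)} = - 2 T - 2 m$ ($S{\left(T,m \right)} = - 2 \left(T + m\right) = - 2 T - 2 m$)
$-187 - p \left(-7 + S{\left(0,-1 \right)}\right) = -187 - - 3 \left(-7 - -2\right) = -187 - - 3 \left(-7 + \left(0 + 2\right)\right) = -187 - - 3 \left(-7 + 2\right) = -187 - \left(-3\right) \left(-5\right) = -187 - 15 = -202$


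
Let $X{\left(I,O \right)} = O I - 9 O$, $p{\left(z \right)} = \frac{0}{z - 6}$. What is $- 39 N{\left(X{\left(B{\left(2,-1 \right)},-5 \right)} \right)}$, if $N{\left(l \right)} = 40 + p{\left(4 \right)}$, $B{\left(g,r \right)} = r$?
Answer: $-1560$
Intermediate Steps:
$p{\left(z \right)} = 0$ ($p{\left(z \right)} = \frac{0}{-6 + z} = 0$)
$X{\left(I,O \right)} = - 9 O + I O$ ($X{\left(I,O \right)} = I O - 9 O = - 9 O + I O$)
$N{\left(l \right)} = 40$ ($N{\left(l \right)} = 40 + 0 = 40$)
$- 39 N{\left(X{\left(B{\left(2,-1 \right)},-5 \right)} \right)} = \left(-39\right) 40 = -1560$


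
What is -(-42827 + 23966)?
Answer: 18861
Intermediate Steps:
-(-42827 + 23966) = -1*(-18861) = 18861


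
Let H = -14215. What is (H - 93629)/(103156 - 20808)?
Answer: -26961/20587 ≈ -1.3096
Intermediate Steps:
(H - 93629)/(103156 - 20808) = (-14215 - 93629)/(103156 - 20808) = -107844/82348 = -107844*1/82348 = -26961/20587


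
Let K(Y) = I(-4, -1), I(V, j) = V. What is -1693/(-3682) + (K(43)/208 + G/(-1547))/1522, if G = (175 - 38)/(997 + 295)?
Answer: 183930787237/400030617532 ≈ 0.45979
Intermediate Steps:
K(Y) = -4
G = 137/1292 ≈ 0.10604
-1693/(-3682) + (K(43)/208 + G/(-1547))/1522 = -1693/(-3682) + (-4/208 + (137/1292)/(-1547))/1522 = -1693*(-1/3682) + (-4*1/208 + (137/1292)*(-1/1547))*(1/1522) = 1693/3682 + (-1/52 - 137/1998724)*(1/1522) = 1693/3682 - 19287/999362*1/1522 = 1693/3682 - 19287/1521028964 = 183930787237/400030617532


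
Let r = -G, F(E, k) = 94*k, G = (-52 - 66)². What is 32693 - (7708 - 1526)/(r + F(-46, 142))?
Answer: 9418675/288 ≈ 32704.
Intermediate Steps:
G = 13924 (G = (-118)² = 13924)
r = -13924 (r = -1*13924 = -13924)
32693 - (7708 - 1526)/(r + F(-46, 142)) = 32693 - (7708 - 1526)/(-13924 + 94*142) = 32693 - 6182/(-13924 + 13348) = 32693 - 6182/(-576) = 32693 - 6182*(-1)/576 = 32693 - 1*(-3091/288) = 32693 + 3091/288 = 9418675/288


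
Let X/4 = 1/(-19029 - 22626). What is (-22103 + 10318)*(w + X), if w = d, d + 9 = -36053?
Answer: 3540597281198/8331 ≈ 4.2499e+8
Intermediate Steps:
d = -36062 (d = -9 - 36053 = -36062)
w = -36062
X = -4/41655 (X = 4/(-19029 - 22626) = 4/(-41655) = 4*(-1/41655) = -4/41655 ≈ -9.6027e-5)
(-22103 + 10318)*(w + X) = (-22103 + 10318)*(-36062 - 4/41655) = -11785*(-1502162614/41655) = 3540597281198/8331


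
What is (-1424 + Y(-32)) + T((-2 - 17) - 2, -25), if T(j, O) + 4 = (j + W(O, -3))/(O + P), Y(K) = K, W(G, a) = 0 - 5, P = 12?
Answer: -1458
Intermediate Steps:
W(G, a) = -5
T(j, O) = -4 + (-5 + j)/(12 + O) (T(j, O) = -4 + (j - 5)/(O + 12) = -4 + (-5 + j)/(12 + O))
(-1424 + Y(-32)) + T((-2 - 17) - 2, -25) = (-1424 - 32) + (-53 + ((-2 - 17) - 2) - 4*(-25))/(12 - 25) = -1456 + (-53 + (-19 - 2) + 100)/(-13) = -1456 - (-53 - 21 + 100)/13 = -1456 - 1/13*26 = -1456 - 2 = -1458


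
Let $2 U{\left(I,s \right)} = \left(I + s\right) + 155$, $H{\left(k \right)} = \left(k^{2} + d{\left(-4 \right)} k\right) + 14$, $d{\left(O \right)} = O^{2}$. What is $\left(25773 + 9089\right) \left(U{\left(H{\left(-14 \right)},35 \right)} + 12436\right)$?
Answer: $436611688$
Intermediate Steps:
$H{\left(k \right)} = 14 + k^{2} + 16 k$ ($H{\left(k \right)} = \left(k^{2} + \left(-4\right)^{2} k\right) + 14 = \left(k^{2} + 16 k\right) + 14 = 14 + k^{2} + 16 k$)
$U{\left(I,s \right)} = \frac{155}{2} + \frac{I}{2} + \frac{s}{2}$ ($U{\left(I,s \right)} = \frac{\left(I + s\right) + 155}{2} = \frac{155 + I + s}{2} = \frac{155}{2} + \frac{I}{2} + \frac{s}{2}$)
$\left(25773 + 9089\right) \left(U{\left(H{\left(-14 \right)},35 \right)} + 12436\right) = \left(25773 + 9089\right) \left(\left(\frac{155}{2} + \frac{14 + \left(-14\right)^{2} + 16 \left(-14\right)}{2} + \frac{1}{2} \cdot 35\right) + 12436\right) = 34862 \left(\left(\frac{155}{2} + \frac{14 + 196 - 224}{2} + \frac{35}{2}\right) + 12436\right) = 34862 \left(\left(\frac{155}{2} + \frac{1}{2} \left(-14\right) + \frac{35}{2}\right) + 12436\right) = 34862 \left(\left(\frac{155}{2} - 7 + \frac{35}{2}\right) + 12436\right) = 34862 \left(88 + 12436\right) = 34862 \cdot 12524 = 436611688$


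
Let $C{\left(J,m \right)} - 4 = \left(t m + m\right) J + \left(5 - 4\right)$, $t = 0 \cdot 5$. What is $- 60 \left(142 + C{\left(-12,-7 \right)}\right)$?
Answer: $-13860$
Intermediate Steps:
$t = 0$
$C{\left(J,m \right)} = 5 + J m$ ($C{\left(J,m \right)} = 4 + \left(\left(0 m + m\right) J + \left(5 - 4\right)\right) = 4 + \left(\left(0 + m\right) J + \left(5 - 4\right)\right) = 4 + \left(m J + 1\right) = 4 + \left(J m + 1\right) = 4 + \left(1 + J m\right) = 5 + J m$)
$- 60 \left(142 + C{\left(-12,-7 \right)}\right) = - 60 \left(142 + \left(5 - -84\right)\right) = - 60 \left(142 + \left(5 + 84\right)\right) = - 60 \left(142 + 89\right) = \left(-60\right) 231 = -13860$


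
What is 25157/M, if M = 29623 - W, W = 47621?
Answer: -25157/17998 ≈ -1.3978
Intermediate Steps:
M = -17998 (M = 29623 - 1*47621 = 29623 - 47621 = -17998)
25157/M = 25157/(-17998) = 25157*(-1/17998) = -25157/17998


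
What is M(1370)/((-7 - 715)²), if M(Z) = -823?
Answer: -823/521284 ≈ -0.0015788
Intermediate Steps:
M(1370)/((-7 - 715)²) = -823/(-7 - 715)² = -823/((-722)²) = -823/521284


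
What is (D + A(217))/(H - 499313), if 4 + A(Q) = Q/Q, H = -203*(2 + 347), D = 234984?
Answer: -234981/570160 ≈ -0.41213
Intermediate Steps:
H = -70847 (H = -203*349 = -70847)
A(Q) = -3 (A(Q) = -4 + Q/Q = -4 + 1 = -3)
(D + A(217))/(H - 499313) = (234984 - 3)/(-70847 - 499313) = 234981/(-570160) = 234981*(-1/570160) = -234981/570160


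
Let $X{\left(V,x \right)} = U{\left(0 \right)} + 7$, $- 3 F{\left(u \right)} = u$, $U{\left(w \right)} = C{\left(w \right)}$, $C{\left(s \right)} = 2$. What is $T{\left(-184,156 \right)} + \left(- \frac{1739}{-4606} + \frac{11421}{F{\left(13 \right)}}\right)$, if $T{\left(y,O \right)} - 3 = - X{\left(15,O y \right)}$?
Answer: $- \frac{3364937}{1274} \approx -2641.2$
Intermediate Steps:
$U{\left(w \right)} = 2$
$F{\left(u \right)} = - \frac{u}{3}$
$X{\left(V,x \right)} = 9$ ($X{\left(V,x \right)} = 2 + 7 = 9$)
$T{\left(y,O \right)} = -6$ ($T{\left(y,O \right)} = 3 - 9 = -6$)
$T{\left(-184,156 \right)} + \left(- \frac{1739}{-4606} + \frac{11421}{F{\left(13 \right)}}\right) = -6 + \left(- \frac{1739}{-4606} + \frac{11421}{\left(- \frac{1}{3}\right) 13}\right) = -6 + \left(\left(-1739\right) \left(- \frac{1}{4606}\right) + \frac{11421}{- \frac{13}{3}}\right) = -6 + \left(\frac{37}{98} + 11421 \left(- \frac{3}{13}\right)\right) = -6 + \left(\frac{37}{98} - \frac{34263}{13}\right) = -6 - \frac{3357293}{1274} = - \frac{3364937}{1274}$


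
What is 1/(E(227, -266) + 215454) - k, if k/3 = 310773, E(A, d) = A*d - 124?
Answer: -144460964411/154948 ≈ -9.3232e+5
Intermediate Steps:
E(A, d) = -124 + A*d
k = 932319 (k = 3*310773 = 932319)
1/(E(227, -266) + 215454) - k = 1/((-124 + 227*(-266)) + 215454) - 1*932319 = 1/((-124 - 60382) + 215454) - 932319 = 1/(-60506 + 215454) - 932319 = 1/154948 - 932319 = -144460964411/154948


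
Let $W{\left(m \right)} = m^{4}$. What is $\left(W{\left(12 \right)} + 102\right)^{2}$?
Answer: $434222244$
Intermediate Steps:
$\left(W{\left(12 \right)} + 102\right)^{2} = \left(12^{4} + 102\right)^{2} = \left(20736 + 102\right)^{2} = 20838^{2} = 434222244$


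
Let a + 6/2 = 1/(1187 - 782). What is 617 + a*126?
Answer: 10769/45 ≈ 239.31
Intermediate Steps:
a = -1214/405 (a = -3 + 1/(1187 - 782) = -3 + 1/405 = -1214/405 ≈ -2.9975)
617 + a*126 = 617 - 1214/405*126 = 617 - 16996/45 = 10769/45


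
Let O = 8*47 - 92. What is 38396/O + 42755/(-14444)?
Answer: 135612351/1025524 ≈ 132.24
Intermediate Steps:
O = 284 (O = 376 - 92 = 284)
38396/O + 42755/(-14444) = 38396/284 + 42755/(-14444) = 38396*(1/284) + 42755*(-1/14444) = 9599/71 - 42755/14444 = 135612351/1025524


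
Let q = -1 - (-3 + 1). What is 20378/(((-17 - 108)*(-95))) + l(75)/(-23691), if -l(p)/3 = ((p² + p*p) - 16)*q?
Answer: 294328816/93776875 ≈ 3.1386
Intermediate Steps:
q = 1 (q = -1 - 1*(-2) = -1 + 2 = 1)
l(p) = 48 - 6*p² (l(p) = -3*((p² + p*p) - 16) = -3*((p² + p²) - 16) = -3*(2*p² - 16) = -3*(-16 + 2*p²) = 48 - 6*p²)
20378/(((-17 - 108)*(-95))) + l(75)/(-23691) = 20378/(((-17 - 108)*(-95))) + (48 - 6*75²)/(-23691) = 20378/((-125*(-95))) + (48 - 6*5625)*(-1/23691) = 20378/11875 + (48 - 33750)*(-1/23691) = 20378*(1/11875) - 33702*(-1/23691) = 20378/11875 + 11234/7897 = 294328816/93776875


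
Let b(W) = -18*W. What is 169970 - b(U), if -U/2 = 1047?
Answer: 132278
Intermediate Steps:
U = -2094 (U = -2*1047 = -2094)
169970 - b(U) = 169970 - (-18)*(-2094) = 169970 - 1*37692 = 169970 - 37692 = 132278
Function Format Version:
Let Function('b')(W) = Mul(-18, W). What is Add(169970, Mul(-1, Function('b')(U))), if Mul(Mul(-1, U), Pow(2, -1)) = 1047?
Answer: 132278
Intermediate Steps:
U = -2094 (U = Mul(-2, 1047) = -2094)
Add(169970, Mul(-1, Function('b')(U))) = Add(169970, Mul(-1, Mul(-18, -2094))) = Add(169970, Mul(-1, 37692)) = Add(169970, -37692) = 132278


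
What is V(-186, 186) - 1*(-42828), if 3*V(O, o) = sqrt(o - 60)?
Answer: 42828 + sqrt(14) ≈ 42832.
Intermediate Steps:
V(O, o) = sqrt(-60 + o)/3 (V(O, o) = sqrt(o - 60)/3 = sqrt(-60 + o)/3)
V(-186, 186) - 1*(-42828) = sqrt(-60 + 186)/3 - 1*(-42828) = sqrt(126)/3 + 42828 = (3*sqrt(14))/3 + 42828 = sqrt(14) + 42828 = 42828 + sqrt(14)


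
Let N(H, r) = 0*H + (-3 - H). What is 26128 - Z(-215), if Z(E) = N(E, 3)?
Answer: 25916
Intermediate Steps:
N(H, r) = -3 - H (N(H, r) = 0 + (-3 - H) = -3 - H)
Z(E) = -3 - E
26128 - Z(-215) = 26128 - (-3 - 1*(-215)) = 26128 - (-3 + 215) = 26128 - 1*212 = 26128 - 212 = 25916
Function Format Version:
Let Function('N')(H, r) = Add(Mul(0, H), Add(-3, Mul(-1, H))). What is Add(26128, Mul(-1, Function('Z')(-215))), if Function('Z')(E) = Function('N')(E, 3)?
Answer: 25916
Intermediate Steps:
Function('N')(H, r) = Add(-3, Mul(-1, H)) (Function('N')(H, r) = Add(0, Add(-3, Mul(-1, H))) = Add(-3, Mul(-1, H)))
Function('Z')(E) = Add(-3, Mul(-1, E))
Add(26128, Mul(-1, Function('Z')(-215))) = Add(26128, Mul(-1, Add(-3, Mul(-1, -215)))) = Add(26128, Mul(-1, Add(-3, 215))) = Add(26128, Mul(-1, 212)) = Add(26128, -212) = 25916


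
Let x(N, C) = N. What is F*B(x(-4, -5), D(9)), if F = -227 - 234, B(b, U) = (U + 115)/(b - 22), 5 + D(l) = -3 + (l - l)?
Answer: 49327/26 ≈ 1897.2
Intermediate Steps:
D(l) = -8 (D(l) = -5 + (-3 + (l - l)) = -5 + (-3 + 0) = -5 - 3 = -8)
B(b, U) = (115 + U)/(-22 + b)
F = -461
F*B(x(-4, -5), D(9)) = -461*(115 - 8)/(-22 - 4) = -461*107/(-26) = -(-461)*107/26 = -461*(-107/26) = 49327/26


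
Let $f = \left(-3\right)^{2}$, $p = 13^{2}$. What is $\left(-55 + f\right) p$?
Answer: $-7774$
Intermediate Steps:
$p = 169$
$f = 9$
$\left(-55 + f\right) p = \left(-55 + 9\right) 169 = \left(-46\right) 169 = -7774$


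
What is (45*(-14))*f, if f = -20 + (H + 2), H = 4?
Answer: 8820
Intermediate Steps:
f = -14 (f = -20 + (4 + 2) = -20 + 6 = -14)
(45*(-14))*f = (45*(-14))*(-14) = -630*(-14) = 8820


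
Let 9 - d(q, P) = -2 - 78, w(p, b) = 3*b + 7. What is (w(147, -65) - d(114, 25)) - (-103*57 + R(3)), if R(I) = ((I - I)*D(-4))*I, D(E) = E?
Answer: 5594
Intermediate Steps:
w(p, b) = 7 + 3*b
R(I) = 0 (R(I) = ((I - I)*(-4))*I = (0*(-4))*I = 0*I = 0)
d(q, P) = 89 (d(q, P) = 9 - (-2 - 78) = 9 - 1*(-80) = 9 + 80 = 89)
(w(147, -65) - d(114, 25)) - (-103*57 + R(3)) = ((7 + 3*(-65)) - 1*89) - (-103*57 + 0) = ((7 - 195) - 89) - (-5871 + 0) = (-188 - 89) - 1*(-5871) = -277 + 5871 = 5594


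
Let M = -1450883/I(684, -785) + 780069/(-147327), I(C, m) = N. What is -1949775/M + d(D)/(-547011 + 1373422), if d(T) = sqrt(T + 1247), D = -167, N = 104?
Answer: 3319385349800/23759485213 + 6*sqrt(30)/826411 ≈ 139.71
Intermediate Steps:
I(C, m) = 104
M = -71278455639/5107336 (M = -1450883/104 + 780069/(-147327) = -1450883*1/104 + 780069*(-1/147327) = -1450883/104 - 260023/49109 = -71278455639/5107336 ≈ -13956.)
d(T) = sqrt(1247 + T)
-1949775/M + d(D)/(-547011 + 1373422) = -1949775/(-71278455639/5107336) + sqrt(1247 - 167)/(-547011 + 1373422) = -1949775*(-5107336/71278455639) + sqrt(1080)/826411 = 3319385349800/23759485213 + (6*sqrt(30))*(1/826411) = 3319385349800/23759485213 + 6*sqrt(30)/826411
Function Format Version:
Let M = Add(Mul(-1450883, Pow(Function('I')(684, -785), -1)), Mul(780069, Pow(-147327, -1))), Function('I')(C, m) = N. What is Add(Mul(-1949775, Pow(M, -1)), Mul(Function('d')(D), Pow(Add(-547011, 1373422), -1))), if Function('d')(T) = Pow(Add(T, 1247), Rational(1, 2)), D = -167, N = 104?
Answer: Add(Rational(3319385349800, 23759485213), Mul(Rational(6, 826411), Pow(30, Rational(1, 2)))) ≈ 139.71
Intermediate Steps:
Function('I')(C, m) = 104
M = Rational(-71278455639, 5107336) (M = Add(Mul(-1450883, Pow(104, -1)), Mul(780069, Pow(-147327, -1))) = Add(Mul(-1450883, Rational(1, 104)), Mul(780069, Rational(-1, 147327))) = Add(Rational(-1450883, 104), Rational(-260023, 49109)) = Rational(-71278455639, 5107336) ≈ -13956.)
Function('d')(T) = Pow(Add(1247, T), Rational(1, 2))
Add(Mul(-1949775, Pow(M, -1)), Mul(Function('d')(D), Pow(Add(-547011, 1373422), -1))) = Add(Mul(-1949775, Pow(Rational(-71278455639, 5107336), -1)), Mul(Pow(Add(1247, -167), Rational(1, 2)), Pow(Add(-547011, 1373422), -1))) = Add(Mul(-1949775, Rational(-5107336, 71278455639)), Mul(Pow(1080, Rational(1, 2)), Pow(826411, -1))) = Add(Rational(3319385349800, 23759485213), Mul(Mul(6, Pow(30, Rational(1, 2))), Rational(1, 826411))) = Add(Rational(3319385349800, 23759485213), Mul(Rational(6, 826411), Pow(30, Rational(1, 2))))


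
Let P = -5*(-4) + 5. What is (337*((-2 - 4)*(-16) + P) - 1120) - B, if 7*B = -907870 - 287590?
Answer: 210437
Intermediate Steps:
P = 25 (P = 20 + 5 = 25)
B = -170780 (B = (-907870 - 287590)/7 = (⅐)*(-1195460) = -170780)
(337*((-2 - 4)*(-16) + P) - 1120) - B = (337*((-2 - 4)*(-16) + 25) - 1120) - 1*(-170780) = (337*(-6*(-16) + 25) - 1120) + 170780 = (337*(96 + 25) - 1120) + 170780 = (337*121 - 1120) + 170780 = (40777 - 1120) + 170780 = 39657 + 170780 = 210437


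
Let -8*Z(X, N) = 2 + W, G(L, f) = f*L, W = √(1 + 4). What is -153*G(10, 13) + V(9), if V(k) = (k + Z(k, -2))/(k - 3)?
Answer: -477325/24 - √5/48 ≈ -19889.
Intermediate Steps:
W = √5 ≈ 2.2361
G(L, f) = L*f
Z(X, N) = -¼ - √5/8 (Z(X, N) = -(2 + √5)/8 = -¼ - √5/8)
V(k) = (-¼ + k - √5/8)/(-3 + k) (V(k) = (k + (-¼ - √5/8))/(k - 3) = (-¼ + k - √5/8)/(-3 + k))
-153*G(10, 13) + V(9) = -1530*13 + (-2 - √5 + 8*9)/(8*(-3 + 9)) = -153*130 + (⅛)*(-2 - √5 + 72)/6 = -19890 + (⅛)*(⅙)*(70 - √5) = -19890 + (35/24 - √5/48) = -477325/24 - √5/48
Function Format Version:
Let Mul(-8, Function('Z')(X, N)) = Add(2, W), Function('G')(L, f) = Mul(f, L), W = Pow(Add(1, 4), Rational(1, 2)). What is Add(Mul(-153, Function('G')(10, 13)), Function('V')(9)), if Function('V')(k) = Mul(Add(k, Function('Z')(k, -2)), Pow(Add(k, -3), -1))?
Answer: Add(Rational(-477325, 24), Mul(Rational(-1, 48), Pow(5, Rational(1, 2)))) ≈ -19889.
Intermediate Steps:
W = Pow(5, Rational(1, 2)) ≈ 2.2361
Function('G')(L, f) = Mul(L, f)
Function('Z')(X, N) = Add(Rational(-1, 4), Mul(Rational(-1, 8), Pow(5, Rational(1, 2)))) (Function('Z')(X, N) = Mul(Rational(-1, 8), Add(2, Pow(5, Rational(1, 2)))) = Add(Rational(-1, 4), Mul(Rational(-1, 8), Pow(5, Rational(1, 2)))))
Function('V')(k) = Mul(Pow(Add(-3, k), -1), Add(Rational(-1, 4), k, Mul(Rational(-1, 8), Pow(5, Rational(1, 2))))) (Function('V')(k) = Mul(Add(k, Add(Rational(-1, 4), Mul(Rational(-1, 8), Pow(5, Rational(1, 2))))), Pow(Add(k, -3), -1)) = Mul(Add(Rational(-1, 4), k, Mul(Rational(-1, 8), Pow(5, Rational(1, 2)))), Pow(Add(-3, k), -1)) = Mul(Pow(Add(-3, k), -1), Add(Rational(-1, 4), k, Mul(Rational(-1, 8), Pow(5, Rational(1, 2))))))
Add(Mul(-153, Function('G')(10, 13)), Function('V')(9)) = Add(Mul(-153, Mul(10, 13)), Mul(Rational(1, 8), Pow(Add(-3, 9), -1), Add(-2, Mul(-1, Pow(5, Rational(1, 2))), Mul(8, 9)))) = Add(Mul(-153, 130), Mul(Rational(1, 8), Pow(6, -1), Add(-2, Mul(-1, Pow(5, Rational(1, 2))), 72))) = Add(-19890, Mul(Rational(1, 8), Rational(1, 6), Add(70, Mul(-1, Pow(5, Rational(1, 2)))))) = Add(-19890, Add(Rational(35, 24), Mul(Rational(-1, 48), Pow(5, Rational(1, 2))))) = Add(Rational(-477325, 24), Mul(Rational(-1, 48), Pow(5, Rational(1, 2))))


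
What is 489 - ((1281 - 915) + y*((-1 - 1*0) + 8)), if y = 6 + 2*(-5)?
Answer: 151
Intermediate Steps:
y = -4 (y = 6 - 10 = -4)
489 - ((1281 - 915) + y*((-1 - 1*0) + 8)) = 489 - ((1281 - 915) - 4*((-1 - 1*0) + 8)) = 489 - (366 - 4*((-1 + 0) + 8)) = 489 - (366 - 4*(-1 + 8)) = 489 - (366 - 4*7) = 489 - (366 - 28) = 489 - 1*338 = 489 - 338 = 151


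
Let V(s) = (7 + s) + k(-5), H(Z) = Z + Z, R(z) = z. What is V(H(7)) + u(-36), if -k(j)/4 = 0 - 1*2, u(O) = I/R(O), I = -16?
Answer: 265/9 ≈ 29.444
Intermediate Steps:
H(Z) = 2*Z
u(O) = -16/O
k(j) = 8 (k(j) = -4*(0 - 1*2) = -4*(0 - 2) = -4*(-2) = 8)
V(s) = 15 + s (V(s) = (7 + s) + 8 = 15 + s)
V(H(7)) + u(-36) = (15 + 2*7) - 16/(-36) = (15 + 14) - 16*(-1/36) = 29 + 4/9 = 265/9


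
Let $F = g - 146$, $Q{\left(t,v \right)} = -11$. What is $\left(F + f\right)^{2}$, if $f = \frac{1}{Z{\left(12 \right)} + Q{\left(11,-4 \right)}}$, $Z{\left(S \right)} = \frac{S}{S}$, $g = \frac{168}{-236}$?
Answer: $\frac{7502851161}{348100} \approx 21554.0$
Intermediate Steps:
$g = - \frac{42}{59}$ ($g = 168 \left(- \frac{1}{236}\right) = - \frac{42}{59} \approx -0.71186$)
$Z{\left(S \right)} = 1$
$f = - \frac{1}{10}$ ($f = \frac{1}{1 - 11} = \frac{1}{-10} = - \frac{1}{10} \approx -0.1$)
$F = - \frac{8656}{59}$ ($F = - \frac{42}{59} - 146 = - \frac{8656}{59} \approx -146.71$)
$\left(F + f\right)^{2} = \left(- \frac{8656}{59} - \frac{1}{10}\right)^{2} = \left(- \frac{86619}{590}\right)^{2} = \frac{7502851161}{348100}$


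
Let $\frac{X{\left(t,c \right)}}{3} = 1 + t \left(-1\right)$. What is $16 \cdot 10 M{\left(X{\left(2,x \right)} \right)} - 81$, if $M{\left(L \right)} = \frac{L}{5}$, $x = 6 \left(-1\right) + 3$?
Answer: $-177$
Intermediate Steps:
$x = -3$ ($x = -6 + 3 = -3$)
$X{\left(t,c \right)} = 3 - 3 t$ ($X{\left(t,c \right)} = 3 \left(1 + t \left(-1\right)\right) = 3 \left(1 - t\right) = 3 - 3 t$)
$M{\left(L \right)} = \frac{L}{5}$ ($M{\left(L \right)} = L \frac{1}{5} = \frac{L}{5}$)
$16 \cdot 10 M{\left(X{\left(2,x \right)} \right)} - 81 = 16 \cdot 10 \frac{3 - 6}{5} - 81 = 16 \cdot 10 \cdot \frac{1}{5} \left(-3\right) - 81 = 16 \cdot 10 \left(- \frac{3}{5}\right) - 81 = 16 \left(-6\right) - 81 = -96 - 81 = -177$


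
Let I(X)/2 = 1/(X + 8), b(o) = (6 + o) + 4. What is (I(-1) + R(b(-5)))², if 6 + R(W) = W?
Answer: 25/49 ≈ 0.51020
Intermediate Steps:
b(o) = 10 + o
R(W) = -6 + W
I(X) = 2/(8 + X) (I(X) = 2/(X + 8) = 2/(8 + X))
(I(-1) + R(b(-5)))² = (2/(8 - 1) + (-6 + (10 - 5)))² = (2/7 + (-6 + 5))² = (2*(⅐) - 1)² = (2/7 - 1)² = (-5/7)² = 25/49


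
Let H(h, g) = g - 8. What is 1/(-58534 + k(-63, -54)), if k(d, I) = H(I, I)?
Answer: -1/58596 ≈ -1.7066e-5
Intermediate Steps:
H(h, g) = -8 + g
k(d, I) = -8 + I
1/(-58534 + k(-63, -54)) = 1/(-58534 + (-8 - 54)) = 1/(-58534 - 62) = 1/(-58596) = -1/58596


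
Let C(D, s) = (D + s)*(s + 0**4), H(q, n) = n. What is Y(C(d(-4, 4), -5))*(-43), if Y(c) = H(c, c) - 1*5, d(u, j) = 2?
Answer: -430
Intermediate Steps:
C(D, s) = s*(D + s) (C(D, s) = (D + s)*(s + 0) = (D + s)*s = s*(D + s))
Y(c) = -5 + c (Y(c) = c - 1*5 = c - 5 = -5 + c)
Y(C(d(-4, 4), -5))*(-43) = (-5 - 5*(2 - 5))*(-43) = (-5 - 5*(-3))*(-43) = (-5 + 15)*(-43) = 10*(-43) = -430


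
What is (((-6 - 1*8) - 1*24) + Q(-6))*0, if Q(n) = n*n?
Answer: 0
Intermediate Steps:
Q(n) = n²
(((-6 - 1*8) - 1*24) + Q(-6))*0 = (((-6 - 1*8) - 1*24) + (-6)²)*0 = (((-6 - 8) - 24) + 36)*0 = ((-14 - 24) + 36)*0 = (-38 + 36)*0 = -2*0 = 0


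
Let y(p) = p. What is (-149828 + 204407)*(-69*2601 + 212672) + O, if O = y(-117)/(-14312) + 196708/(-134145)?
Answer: 3479186557340349949/1919883240 ≈ 1.8122e+9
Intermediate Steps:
O = -2799589931/1919883240 (O = -117/(-14312) + 196708/(-134145) = -117*(-1/14312) + 196708*(-1/134145) = 117/14312 - 196708/134145 = -2799589931/1919883240 ≈ -1.4582)
(-149828 + 204407)*(-69*2601 + 212672) + O = (-149828 + 204407)*(-69*2601 + 212672) - 2799589931/1919883240 = 54579*(-179469 + 212672) - 2799589931/1919883240 = 54579*33203 - 2799589931/1919883240 = 1812186537 - 2799589931/1919883240 = 3479186557340349949/1919883240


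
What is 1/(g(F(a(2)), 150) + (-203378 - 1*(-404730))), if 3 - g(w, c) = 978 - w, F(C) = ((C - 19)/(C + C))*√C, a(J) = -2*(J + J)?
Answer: 6412064/1284830148857 - 108*I*√2/1284830148857 ≈ 4.9906e-6 - 1.1888e-10*I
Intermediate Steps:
a(J) = -4*J
F(C) = (-19 + C)/(2*√C) (F(C) = ((-19 + C)/((2*C)))*√C = ((-19 + C)*(1/(2*C)))*√C = ((-19 + C)/(2*C))*√C = (-19 + C)/(2*√C))
g(w, c) = -975 + w (g(w, c) = 3 - (978 - w) = 3 + (-978 + w) = -975 + w)
1/(g(F(a(2)), 150) + (-203378 - 1*(-404730))) = 1/((-975 + (-19 - 4*2)/(2*√(-4*2))) + (-203378 - 1*(-404730))) = 1/((-975 + (-19 - 8)/(2*√(-8))) + (-203378 + 404730)) = 1/((-975 + (½)*(-I*√2/4)*(-27)) + 201352) = 1/((-975 + 27*I*√2/8) + 201352) = 1/(200377 + 27*I*√2/8)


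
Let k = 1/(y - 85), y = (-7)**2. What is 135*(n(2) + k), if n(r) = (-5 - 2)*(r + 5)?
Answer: -26475/4 ≈ -6618.8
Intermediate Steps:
n(r) = -35 - 7*r (n(r) = -7*(5 + r) = -35 - 7*r)
y = 49
k = -1/36 (k = 1/(49 - 85) = 1/(-36) = -1/36 ≈ -0.027778)
135*(n(2) + k) = 135*((-35 - 7*2) - 1/36) = 135*((-35 - 14) - 1/36) = 135*(-49 - 1/36) = 135*(-1765/36) = -26475/4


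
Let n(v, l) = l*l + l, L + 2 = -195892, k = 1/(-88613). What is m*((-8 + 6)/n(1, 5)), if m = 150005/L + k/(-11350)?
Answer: 37717165272964/738832010623875 ≈ 0.051050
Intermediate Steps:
k = -1/88613 ≈ -1.1285e-5
L = -195894 (L = -2 - 195892 = -195894)
n(v, l) = l + l**2 (n(v, l) = l**2 + l = l + l**2)
m = -37717165272964/49255467374925 (m = 150005/(-195894) - 1/88613/(-11350) = 150005*(-1/195894) - 1/88613*(-1/11350) = -150005/195894 + 1/1005757550 = -37717165272964/49255467374925 ≈ -0.76575)
m*((-8 + 6)/n(1, 5)) = -37717165272964*(-8 + 6)/(49255467374925*(5*(1 + 5))) = -(-75434330545928)/(49255467374925*(5*6)) = -(-75434330545928)/(49255467374925*30) = -37717165272964/49255467374925*(-1/15) = 37717165272964/738832010623875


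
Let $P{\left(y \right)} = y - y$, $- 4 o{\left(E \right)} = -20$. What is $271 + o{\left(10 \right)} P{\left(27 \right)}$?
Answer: $271$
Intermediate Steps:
$o{\left(E \right)} = 5$ ($o{\left(E \right)} = \left(- \frac{1}{4}\right) \left(-20\right) = 5$)
$P{\left(y \right)} = 0$
$271 + o{\left(10 \right)} P{\left(27 \right)} = 271 + 5 \cdot 0 = 271 + 0 = 271$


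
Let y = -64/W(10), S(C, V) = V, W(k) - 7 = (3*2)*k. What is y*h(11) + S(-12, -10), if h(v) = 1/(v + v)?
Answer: -7402/737 ≈ -10.043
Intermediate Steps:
W(k) = 7 + 6*k (W(k) = 7 + (3*2)*k = 7 + 6*k)
h(v) = 1/(2*v)
y = -64/67 (y = -64/(7 + 6*10) = -64/(7 + 60) = -64/67 ≈ -0.95522)
y*h(11) + S(-12, -10) = -32/(67*11) - 10 = -64/67*1/22 - 10 = -32/737 - 10 = -7402/737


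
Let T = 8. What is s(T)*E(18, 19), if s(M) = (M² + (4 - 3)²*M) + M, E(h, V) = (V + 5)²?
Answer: 46080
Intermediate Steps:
E(h, V) = (5 + V)²
s(M) = M² + 2*M (s(M) = (M² + 1²*M) + M = (M² + 1*M) + M = (M² + M) + M = (M + M²) + M = M² + 2*M)
s(T)*E(18, 19) = (8*(2 + 8))*(5 + 19)² = (8*10)*24² = 80*576 = 46080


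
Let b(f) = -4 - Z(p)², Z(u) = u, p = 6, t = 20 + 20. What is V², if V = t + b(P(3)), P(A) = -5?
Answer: 0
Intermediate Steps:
t = 40
b(f) = -40 (b(f) = -4 - 1*6² = -4 - 1*36 = -4 - 36 = -40)
V = 0 (V = 40 - 40 = 0)
V² = 0² = 0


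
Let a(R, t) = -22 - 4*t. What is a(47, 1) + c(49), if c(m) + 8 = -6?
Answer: -40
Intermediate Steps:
c(m) = -14 (c(m) = -8 - 6 = -14)
a(R, t) = -22 - 4*t
a(47, 1) + c(49) = (-22 - 4*1) - 14 = (-22 - 4) - 14 = -26 - 14 = -40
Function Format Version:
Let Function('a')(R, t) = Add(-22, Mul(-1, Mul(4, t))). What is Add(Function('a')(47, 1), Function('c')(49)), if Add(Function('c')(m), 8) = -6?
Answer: -40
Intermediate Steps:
Function('c')(m) = -14 (Function('c')(m) = Add(-8, -6) = -14)
Function('a')(R, t) = Add(-22, Mul(-4, t))
Add(Function('a')(47, 1), Function('c')(49)) = Add(Add(-22, Mul(-4, 1)), -14) = Add(Add(-22, -4), -14) = Add(-26, -14) = -40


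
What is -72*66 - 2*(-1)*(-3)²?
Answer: -4734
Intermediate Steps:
-72*66 - 2*(-1)*(-3)² = -4752 + 2*9 = -4752 + 18 = -4734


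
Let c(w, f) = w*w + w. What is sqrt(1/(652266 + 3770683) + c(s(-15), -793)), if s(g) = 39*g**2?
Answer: sqrt(1506494682250133472349)/4422949 ≈ 8775.5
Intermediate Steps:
c(w, f) = w + w**2 (c(w, f) = w**2 + w = w + w**2)
sqrt(1/(652266 + 3770683) + c(s(-15), -793)) = sqrt(1/(652266 + 3770683) + (39*(-15)**2)*(1 + 39*(-15)**2)) = sqrt(1/4422949 + (39*225)*(1 + 39*225)) = sqrt(1/4422949 + 8775*(1 + 8775)) = sqrt(1/4422949 + 8775*8776) = sqrt(1/4422949 + 77009400) = sqrt(340608648720601/4422949) = sqrt(1506494682250133472349)/4422949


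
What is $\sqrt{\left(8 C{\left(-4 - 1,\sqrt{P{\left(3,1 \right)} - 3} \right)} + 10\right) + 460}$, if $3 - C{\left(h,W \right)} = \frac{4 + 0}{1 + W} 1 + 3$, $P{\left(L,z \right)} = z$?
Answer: $\sqrt{2} \sqrt{\frac{219 + 235 i \sqrt{2}}{1 + i \sqrt{2}}} \approx 21.435 + 0.35188 i$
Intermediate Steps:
$C{\left(h,W \right)} = - \frac{4}{1 + W}$ ($C{\left(h,W \right)} = 3 - \left(\frac{4 + 0}{1 + W} 1 + 3\right) = 3 - \left(\frac{4}{1 + W} 1 + 3\right) = 3 - \left(\frac{4}{1 + W} + 3\right) = 3 - \left(3 + \frac{4}{1 + W}\right) = - \frac{4}{1 + W}$)
$\sqrt{\left(8 C{\left(-4 - 1,\sqrt{P{\left(3,1 \right)} - 3} \right)} + 10\right) + 460} = \sqrt{\left(8 \left(- \frac{4}{1 + \sqrt{1 - 3}}\right) + 10\right) + 460} = \sqrt{\left(8 \left(- \frac{4}{1 + \sqrt{-2}}\right) + 10\right) + 460} = \sqrt{\left(8 \left(- \frac{4}{1 + i \sqrt{2}}\right) + 10\right) + 460} = \sqrt{\left(- \frac{32}{1 + i \sqrt{2}} + 10\right) + 460} = \sqrt{\left(10 - \frac{32}{1 + i \sqrt{2}}\right) + 460} = \sqrt{470 - \frac{32}{1 + i \sqrt{2}}}$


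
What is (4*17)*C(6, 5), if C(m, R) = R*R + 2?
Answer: 1836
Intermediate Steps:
C(m, R) = 2 + R² (C(m, R) = R² + 2 = 2 + R²)
(4*17)*C(6, 5) = (4*17)*(2 + 5²) = 68*(2 + 25) = 68*27 = 1836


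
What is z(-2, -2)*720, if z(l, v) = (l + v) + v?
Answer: -4320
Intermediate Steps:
z(l, v) = l + 2*v
z(-2, -2)*720 = (-2 + 2*(-2))*720 = (-2 - 4)*720 = -6*720 = -4320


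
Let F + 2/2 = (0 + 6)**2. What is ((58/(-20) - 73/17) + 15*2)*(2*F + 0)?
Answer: 27139/17 ≈ 1596.4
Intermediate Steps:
F = 35 (F = -1 + (0 + 6)**2 = -1 + 6**2 = -1 + 36 = 35)
((58/(-20) - 73/17) + 15*2)*(2*F + 0) = ((58/(-20) - 73/17) + 15*2)*(2*35 + 0) = ((58*(-1/20) - 73*1/17) + 30)*(70 + 0) = ((-29/10 - 73/17) + 30)*70 = (-1223/170 + 30)*70 = (3877/170)*70 = 27139/17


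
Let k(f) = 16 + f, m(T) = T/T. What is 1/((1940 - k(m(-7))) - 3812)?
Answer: -1/1889 ≈ -0.00052938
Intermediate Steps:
m(T) = 1
1/((1940 - k(m(-7))) - 3812) = 1/((1940 - (16 + 1)) - 3812) = 1/((1940 - 1*17) - 3812) = 1/((1940 - 17) - 3812) = 1/(1923 - 3812) = 1/(-1889) = -1/1889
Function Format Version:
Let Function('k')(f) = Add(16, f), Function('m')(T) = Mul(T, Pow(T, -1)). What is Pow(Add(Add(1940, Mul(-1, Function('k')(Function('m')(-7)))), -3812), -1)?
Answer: Rational(-1, 1889) ≈ -0.00052938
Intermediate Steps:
Function('m')(T) = 1
Pow(Add(Add(1940, Mul(-1, Function('k')(Function('m')(-7)))), -3812), -1) = Pow(Add(Add(1940, Mul(-1, Add(16, 1))), -3812), -1) = Pow(Add(Add(1940, Mul(-1, 17)), -3812), -1) = Pow(Add(Add(1940, -17), -3812), -1) = Pow(Add(1923, -3812), -1) = Pow(-1889, -1) = Rational(-1, 1889)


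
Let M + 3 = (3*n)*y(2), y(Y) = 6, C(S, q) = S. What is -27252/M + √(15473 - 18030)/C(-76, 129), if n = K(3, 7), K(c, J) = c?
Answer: -9084/17 - I*√2557/76 ≈ -534.35 - 0.66535*I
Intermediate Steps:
n = 3
M = 51 (M = -3 + (3*3)*6 = -3 + 9*6 = -3 + 54 = 51)
-27252/M + √(15473 - 18030)/C(-76, 129) = -27252/51 + √(15473 - 18030)/(-76) = -27252*1/51 + √(-2557)*(-1/76) = -9084/17 + (I*√2557)*(-1/76) = -9084/17 - I*√2557/76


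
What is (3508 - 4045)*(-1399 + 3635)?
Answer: -1200732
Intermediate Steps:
(3508 - 4045)*(-1399 + 3635) = -537*2236 = -1200732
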